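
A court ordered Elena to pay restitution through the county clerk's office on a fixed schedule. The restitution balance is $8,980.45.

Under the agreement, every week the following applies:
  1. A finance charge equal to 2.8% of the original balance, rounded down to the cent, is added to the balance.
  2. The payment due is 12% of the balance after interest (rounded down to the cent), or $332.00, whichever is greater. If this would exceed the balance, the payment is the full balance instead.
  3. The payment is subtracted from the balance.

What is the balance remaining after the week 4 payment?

Week 1: opening $8,980.45; interest $251.45 → $9,231.90; payment $1,107.82; balance $8,124.08
Week 2: opening $8,124.08; interest $251.45 → $8,375.53; payment $1,005.06; balance $7,370.47
Week 3: opening $7,370.47; interest $251.45 → $7,621.92; payment $914.63; balance $6,707.29
Week 4: opening $6,707.29; interest $251.45 → $6,958.74; payment $835.04; balance $6,123.70

$6,123.70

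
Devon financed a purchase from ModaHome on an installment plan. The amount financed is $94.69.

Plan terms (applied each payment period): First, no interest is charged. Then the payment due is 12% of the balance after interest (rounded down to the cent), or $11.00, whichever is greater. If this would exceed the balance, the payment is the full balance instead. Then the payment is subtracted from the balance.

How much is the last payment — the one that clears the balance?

$6.33

Payment period 1: $94.69 − $11.36 → $83.33
Payment period 2: $83.33 − $11.00 → $72.33
Payment period 3: $72.33 − $11.00 → $61.33
Payment period 4: $61.33 − $11.00 → $50.33
Payment period 5: $50.33 − $11.00 → $39.33
Payment period 6: $39.33 − $11.00 → $28.33
Payment period 7: $28.33 − $11.00 → $17.33
Payment period 8: $17.33 − $11.00 → $6.33
Payment period 9: $6.33 − $6.33 → $0.00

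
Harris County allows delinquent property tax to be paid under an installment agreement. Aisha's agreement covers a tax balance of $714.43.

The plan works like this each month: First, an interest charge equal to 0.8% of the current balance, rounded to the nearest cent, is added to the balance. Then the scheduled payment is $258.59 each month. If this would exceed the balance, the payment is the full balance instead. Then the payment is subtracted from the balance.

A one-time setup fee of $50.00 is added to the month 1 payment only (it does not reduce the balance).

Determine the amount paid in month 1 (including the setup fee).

# | Opening | Interest | Payment | Fee | End bal
1 | $714.43 | $5.72 | $258.59 | $50.00 | $461.56

$308.59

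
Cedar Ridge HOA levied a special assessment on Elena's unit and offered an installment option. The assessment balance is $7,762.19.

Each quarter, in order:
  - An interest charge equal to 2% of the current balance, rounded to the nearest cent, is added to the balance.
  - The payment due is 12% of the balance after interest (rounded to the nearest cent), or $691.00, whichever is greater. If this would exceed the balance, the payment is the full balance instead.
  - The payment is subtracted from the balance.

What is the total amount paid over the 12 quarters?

$8,755.58

# | Opening | Interest | Payment | End bal
1 | $7,762.19 | $155.24 | $950.09 | $6,967.34
2 | $6,967.34 | $139.35 | $852.80 | $6,253.89
3 | $6,253.89 | $125.08 | $765.48 | $5,613.49
4 | $5,613.49 | $112.27 | $691.00 | $5,034.76
5 | $5,034.76 | $100.70 | $691.00 | $4,444.46
6 | $4,444.46 | $88.89 | $691.00 | $3,842.35
7 | $3,842.35 | $76.85 | $691.00 | $3,228.20
8 | $3,228.20 | $64.56 | $691.00 | $2,601.76
9 | $2,601.76 | $52.04 | $691.00 | $1,962.80
10 | $1,962.80 | $39.26 | $691.00 | $1,311.06
11 | $1,311.06 | $26.22 | $691.00 | $646.28
12 | $646.28 | $12.93 | $659.21 | $0.00
Total paid: $8,755.58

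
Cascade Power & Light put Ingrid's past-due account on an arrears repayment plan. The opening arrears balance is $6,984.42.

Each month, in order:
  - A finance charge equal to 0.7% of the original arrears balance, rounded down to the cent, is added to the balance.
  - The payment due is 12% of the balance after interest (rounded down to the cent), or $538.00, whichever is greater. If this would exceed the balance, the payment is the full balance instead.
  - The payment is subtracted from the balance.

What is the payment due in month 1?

Month 1: opening $6,984.42; interest $48.89 → $7,033.31; payment $843.99; balance $6,189.32

$843.99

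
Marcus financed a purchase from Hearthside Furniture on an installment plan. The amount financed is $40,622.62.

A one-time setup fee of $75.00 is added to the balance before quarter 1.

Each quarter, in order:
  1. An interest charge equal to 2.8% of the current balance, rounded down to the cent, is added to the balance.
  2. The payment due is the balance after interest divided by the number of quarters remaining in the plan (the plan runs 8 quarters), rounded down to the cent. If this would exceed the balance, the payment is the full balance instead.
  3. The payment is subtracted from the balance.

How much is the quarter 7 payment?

# | Opening | Interest | Payment | End bal
1 | $40,697.62 | $1,139.53 | $5,229.64 | $36,607.51
2 | $36,607.51 | $1,025.01 | $5,376.07 | $32,256.45
3 | $32,256.45 | $903.18 | $5,526.60 | $27,633.03
4 | $27,633.03 | $773.72 | $5,681.35 | $22,725.40
5 | $22,725.40 | $636.31 | $5,840.42 | $17,521.29
6 | $17,521.29 | $490.59 | $6,003.96 | $12,007.92
7 | $12,007.92 | $336.22 | $6,172.07 | $6,172.07

$6,172.07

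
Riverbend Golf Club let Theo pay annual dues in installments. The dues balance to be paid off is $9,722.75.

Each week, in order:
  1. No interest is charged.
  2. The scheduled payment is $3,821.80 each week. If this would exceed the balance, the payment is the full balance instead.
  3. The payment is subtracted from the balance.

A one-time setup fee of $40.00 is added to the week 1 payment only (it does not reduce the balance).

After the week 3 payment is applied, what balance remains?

Week 1: opening $9,722.75; payment $3,821.80 (+ $40.00 fee); balance $5,900.95
Week 2: opening $5,900.95; payment $3,821.80; balance $2,079.15
Week 3: opening $2,079.15; payment $2,079.15; balance $0.00

$0.00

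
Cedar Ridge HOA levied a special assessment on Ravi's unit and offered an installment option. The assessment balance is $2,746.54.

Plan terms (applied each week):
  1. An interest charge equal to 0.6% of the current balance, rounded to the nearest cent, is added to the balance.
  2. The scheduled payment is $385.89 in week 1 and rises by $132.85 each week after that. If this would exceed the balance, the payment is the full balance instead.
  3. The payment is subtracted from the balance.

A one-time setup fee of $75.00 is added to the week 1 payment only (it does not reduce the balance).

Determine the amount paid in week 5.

$457.98

Week 1: $2,746.54 +$16.48 interest = $2,763.02; pay $385.89 (+ $75.00 fee) → $2,377.13
Week 2: $2,377.13 +$14.26 interest = $2,391.39; pay $518.74 → $1,872.65
Week 3: $1,872.65 +$11.24 interest = $1,883.89; pay $651.59 → $1,232.30
Week 4: $1,232.30 +$7.39 interest = $1,239.69; pay $784.44 → $455.25
Week 5: $455.25 +$2.73 interest = $457.98; pay $457.98 → $0.00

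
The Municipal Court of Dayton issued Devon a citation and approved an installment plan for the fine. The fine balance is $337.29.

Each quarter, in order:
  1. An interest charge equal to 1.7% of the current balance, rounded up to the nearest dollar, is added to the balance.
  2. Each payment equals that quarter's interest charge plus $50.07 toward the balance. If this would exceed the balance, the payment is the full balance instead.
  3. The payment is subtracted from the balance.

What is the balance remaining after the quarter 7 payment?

$0.00

Quarter 1: opening $337.29; interest $6.00 → $343.29; payment $56.07; balance $287.22
Quarter 2: opening $287.22; interest $5.00 → $292.22; payment $55.07; balance $237.15
Quarter 3: opening $237.15; interest $5.00 → $242.15; payment $55.07; balance $187.08
Quarter 4: opening $187.08; interest $4.00 → $191.08; payment $54.07; balance $137.01
Quarter 5: opening $137.01; interest $3.00 → $140.01; payment $53.07; balance $86.94
Quarter 6: opening $86.94; interest $2.00 → $88.94; payment $52.07; balance $36.87
Quarter 7: opening $36.87; interest $1.00 → $37.87; payment $37.87; balance $0.00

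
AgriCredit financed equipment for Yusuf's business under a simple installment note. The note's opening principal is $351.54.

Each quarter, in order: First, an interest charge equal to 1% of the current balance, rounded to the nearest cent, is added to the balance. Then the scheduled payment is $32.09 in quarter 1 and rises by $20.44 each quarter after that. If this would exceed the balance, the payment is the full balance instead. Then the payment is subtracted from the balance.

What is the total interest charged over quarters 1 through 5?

Quarter 1: $351.54 +$3.52 interest = $355.06; pay $32.09 → $322.97
Quarter 2: $322.97 +$3.23 interest = $326.20; pay $52.53 → $273.67
Quarter 3: $273.67 +$2.74 interest = $276.41; pay $72.97 → $203.44
Quarter 4: $203.44 +$2.03 interest = $205.47; pay $93.41 → $112.06
Quarter 5: $112.06 +$1.12 interest = $113.18; pay $113.18 → $0.00
Total interest: $3.52 + $3.23 + $2.74 + $2.03 + $1.12 = $12.64

$12.64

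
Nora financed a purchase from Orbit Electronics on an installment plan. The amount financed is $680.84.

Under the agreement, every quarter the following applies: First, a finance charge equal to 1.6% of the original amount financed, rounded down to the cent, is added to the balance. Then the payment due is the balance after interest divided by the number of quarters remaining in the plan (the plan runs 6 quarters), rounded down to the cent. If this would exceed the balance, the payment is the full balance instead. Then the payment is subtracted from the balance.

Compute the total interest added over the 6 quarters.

$65.34

Quarter 1: $680.84 +$10.89 interest = $691.73; pay $115.28 → $576.45
Quarter 2: $576.45 +$10.89 interest = $587.34; pay $117.46 → $469.88
Quarter 3: $469.88 +$10.89 interest = $480.77; pay $120.19 → $360.58
Quarter 4: $360.58 +$10.89 interest = $371.47; pay $123.82 → $247.65
Quarter 5: $247.65 +$10.89 interest = $258.54; pay $129.27 → $129.27
Quarter 6: $129.27 +$10.89 interest = $140.16; pay $140.16 → $0.00
Total interest: $10.89 + $10.89 + $10.89 + $10.89 + $10.89 + $10.89 = $65.34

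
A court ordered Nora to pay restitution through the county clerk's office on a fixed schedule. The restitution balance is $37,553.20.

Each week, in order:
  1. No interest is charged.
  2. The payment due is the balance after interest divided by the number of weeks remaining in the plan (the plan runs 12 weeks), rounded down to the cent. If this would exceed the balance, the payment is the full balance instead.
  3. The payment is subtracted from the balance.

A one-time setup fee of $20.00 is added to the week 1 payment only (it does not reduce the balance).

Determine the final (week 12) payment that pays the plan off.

$3,129.44

# | Opening | Payment | Fee | End bal
1 | $37,553.20 | $3,129.43 | $20.00 | $34,423.77
2 | $34,423.77 | $3,129.43 | — | $31,294.34
3 | $31,294.34 | $3,129.43 | — | $28,164.91
4 | $28,164.91 | $3,129.43 | — | $25,035.48
5 | $25,035.48 | $3,129.43 | — | $21,906.05
6 | $21,906.05 | $3,129.43 | — | $18,776.62
7 | $18,776.62 | $3,129.43 | — | $15,647.19
8 | $15,647.19 | $3,129.43 | — | $12,517.76
9 | $12,517.76 | $3,129.44 | — | $9,388.32
10 | $9,388.32 | $3,129.44 | — | $6,258.88
11 | $6,258.88 | $3,129.44 | — | $3,129.44
12 | $3,129.44 | $3,129.44 | — | $0.00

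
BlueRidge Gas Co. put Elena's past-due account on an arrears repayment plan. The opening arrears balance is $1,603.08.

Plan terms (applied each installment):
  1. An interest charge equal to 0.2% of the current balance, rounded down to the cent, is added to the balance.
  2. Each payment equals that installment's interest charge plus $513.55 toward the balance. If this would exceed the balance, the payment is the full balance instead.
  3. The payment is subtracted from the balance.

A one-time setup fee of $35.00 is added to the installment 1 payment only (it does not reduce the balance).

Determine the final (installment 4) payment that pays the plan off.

Installment 1: opening $1,603.08; interest $3.20 → $1,606.28; payment $516.75 (+ $35.00 fee); balance $1,089.53
Installment 2: opening $1,089.53; interest $2.17 → $1,091.70; payment $515.72; balance $575.98
Installment 3: opening $575.98; interest $1.15 → $577.13; payment $514.70; balance $62.43
Installment 4: opening $62.43; interest $0.12 → $62.55; payment $62.55; balance $0.00

$62.55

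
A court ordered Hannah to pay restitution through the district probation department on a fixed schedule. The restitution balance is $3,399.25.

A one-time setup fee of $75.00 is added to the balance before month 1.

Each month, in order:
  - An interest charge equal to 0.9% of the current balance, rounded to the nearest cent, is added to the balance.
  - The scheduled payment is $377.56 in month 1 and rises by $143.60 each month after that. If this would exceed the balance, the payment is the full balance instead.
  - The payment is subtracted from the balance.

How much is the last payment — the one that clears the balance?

$264.72

Month 1: opening $3,474.25; interest $31.27 → $3,505.52; payment $377.56; balance $3,127.96
Month 2: opening $3,127.96; interest $28.15 → $3,156.11; payment $521.16; balance $2,634.95
Month 3: opening $2,634.95; interest $23.71 → $2,658.66; payment $664.76; balance $1,993.90
Month 4: opening $1,993.90; interest $17.95 → $2,011.85; payment $808.36; balance $1,203.49
Month 5: opening $1,203.49; interest $10.83 → $1,214.32; payment $951.96; balance $262.36
Month 6: opening $262.36; interest $2.36 → $264.72; payment $264.72; balance $0.00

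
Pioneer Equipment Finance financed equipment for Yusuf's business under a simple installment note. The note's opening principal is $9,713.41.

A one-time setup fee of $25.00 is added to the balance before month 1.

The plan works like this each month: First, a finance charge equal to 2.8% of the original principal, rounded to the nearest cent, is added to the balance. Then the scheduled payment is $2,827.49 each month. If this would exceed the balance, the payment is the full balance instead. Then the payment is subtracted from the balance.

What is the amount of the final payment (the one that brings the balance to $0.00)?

# | Opening | Interest | Payment | End bal
1 | $9,738.41 | $271.98 | $2,827.49 | $7,182.90
2 | $7,182.90 | $271.98 | $2,827.49 | $4,627.39
3 | $4,627.39 | $271.98 | $2,827.49 | $2,071.88
4 | $2,071.88 | $271.98 | $2,343.86 | $0.00

$2,343.86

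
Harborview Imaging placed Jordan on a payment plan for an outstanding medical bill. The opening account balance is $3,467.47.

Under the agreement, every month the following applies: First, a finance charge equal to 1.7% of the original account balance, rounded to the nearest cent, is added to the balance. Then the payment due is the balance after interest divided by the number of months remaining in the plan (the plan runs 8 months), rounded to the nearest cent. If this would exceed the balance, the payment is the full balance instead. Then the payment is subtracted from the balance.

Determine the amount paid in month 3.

Month 1: opening $3,467.47; interest $58.95 → $3,526.42; payment $440.80; balance $3,085.62
Month 2: opening $3,085.62; interest $58.95 → $3,144.57; payment $449.22; balance $2,695.35
Month 3: opening $2,695.35; interest $58.95 → $2,754.30; payment $459.05; balance $2,295.25

$459.05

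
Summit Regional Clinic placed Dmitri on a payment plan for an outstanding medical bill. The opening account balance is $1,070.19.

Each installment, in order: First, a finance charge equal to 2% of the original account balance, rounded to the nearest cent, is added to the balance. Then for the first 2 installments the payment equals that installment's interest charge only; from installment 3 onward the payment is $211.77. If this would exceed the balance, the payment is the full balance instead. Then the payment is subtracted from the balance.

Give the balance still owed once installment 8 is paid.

Installment 1: opening $1,070.19; interest $21.40 → $1,091.59; payment $21.40; balance $1,070.19
Installment 2: opening $1,070.19; interest $21.40 → $1,091.59; payment $21.40; balance $1,070.19
Installment 3: opening $1,070.19; interest $21.40 → $1,091.59; payment $211.77; balance $879.82
Installment 4: opening $879.82; interest $21.40 → $901.22; payment $211.77; balance $689.45
Installment 5: opening $689.45; interest $21.40 → $710.85; payment $211.77; balance $499.08
Installment 6: opening $499.08; interest $21.40 → $520.48; payment $211.77; balance $308.71
Installment 7: opening $308.71; interest $21.40 → $330.11; payment $211.77; balance $118.34
Installment 8: opening $118.34; interest $21.40 → $139.74; payment $139.74; balance $0.00

$0.00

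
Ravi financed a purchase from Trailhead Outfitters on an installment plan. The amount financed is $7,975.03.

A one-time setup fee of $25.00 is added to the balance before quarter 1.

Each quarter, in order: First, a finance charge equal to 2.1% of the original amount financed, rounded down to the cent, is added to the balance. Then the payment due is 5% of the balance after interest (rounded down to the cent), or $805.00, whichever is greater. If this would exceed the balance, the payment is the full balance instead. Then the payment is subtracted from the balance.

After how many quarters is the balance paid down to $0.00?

Quarter 1: opening $8,000.03; interest $167.47 → $8,167.50; payment $805.00; balance $7,362.50
Quarter 2: opening $7,362.50; interest $167.47 → $7,529.97; payment $805.00; balance $6,724.97
Quarter 3: opening $6,724.97; interest $167.47 → $6,892.44; payment $805.00; balance $6,087.44
Quarter 4: opening $6,087.44; interest $167.47 → $6,254.91; payment $805.00; balance $5,449.91
Quarter 5: opening $5,449.91; interest $167.47 → $5,617.38; payment $805.00; balance $4,812.38
Quarter 6: opening $4,812.38; interest $167.47 → $4,979.85; payment $805.00; balance $4,174.85
Quarter 7: opening $4,174.85; interest $167.47 → $4,342.32; payment $805.00; balance $3,537.32
Quarter 8: opening $3,537.32; interest $167.47 → $3,704.79; payment $805.00; balance $2,899.79
Quarter 9: opening $2,899.79; interest $167.47 → $3,067.26; payment $805.00; balance $2,262.26
Quarter 10: opening $2,262.26; interest $167.47 → $2,429.73; payment $805.00; balance $1,624.73
Quarter 11: opening $1,624.73; interest $167.47 → $1,792.20; payment $805.00; balance $987.20
Quarter 12: opening $987.20; interest $167.47 → $1,154.67; payment $805.00; balance $349.67
Quarter 13: opening $349.67; interest $167.47 → $517.14; payment $517.14; balance $0.00
Balance reaches $0.00 in quarter 13.

13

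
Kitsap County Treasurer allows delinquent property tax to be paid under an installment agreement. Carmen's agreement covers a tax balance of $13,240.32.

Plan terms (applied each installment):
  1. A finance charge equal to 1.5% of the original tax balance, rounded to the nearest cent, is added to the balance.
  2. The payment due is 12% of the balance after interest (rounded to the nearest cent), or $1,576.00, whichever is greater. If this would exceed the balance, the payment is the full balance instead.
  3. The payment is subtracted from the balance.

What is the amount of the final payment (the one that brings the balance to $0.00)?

Installment 1: $13,240.32 +$198.60 interest = $13,438.92; pay $1,612.67 → $11,826.25
Installment 2: $11,826.25 +$198.60 interest = $12,024.85; pay $1,576.00 → $10,448.85
Installment 3: $10,448.85 +$198.60 interest = $10,647.45; pay $1,576.00 → $9,071.45
Installment 4: $9,071.45 +$198.60 interest = $9,270.05; pay $1,576.00 → $7,694.05
Installment 5: $7,694.05 +$198.60 interest = $7,892.65; pay $1,576.00 → $6,316.65
Installment 6: $6,316.65 +$198.60 interest = $6,515.25; pay $1,576.00 → $4,939.25
Installment 7: $4,939.25 +$198.60 interest = $5,137.85; pay $1,576.00 → $3,561.85
Installment 8: $3,561.85 +$198.60 interest = $3,760.45; pay $1,576.00 → $2,184.45
Installment 9: $2,184.45 +$198.60 interest = $2,383.05; pay $1,576.00 → $807.05
Installment 10: $807.05 +$198.60 interest = $1,005.65; pay $1,005.65 → $0.00

$1,005.65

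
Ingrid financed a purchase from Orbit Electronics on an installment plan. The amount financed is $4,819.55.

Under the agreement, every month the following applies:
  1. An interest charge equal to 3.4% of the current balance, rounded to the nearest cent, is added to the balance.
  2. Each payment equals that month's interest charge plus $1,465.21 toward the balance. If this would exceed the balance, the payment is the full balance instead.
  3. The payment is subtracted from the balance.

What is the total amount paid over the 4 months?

Month 1: opening $4,819.55; interest $163.86 → $4,983.41; payment $1,629.07; balance $3,354.34
Month 2: opening $3,354.34; interest $114.05 → $3,468.39; payment $1,579.26; balance $1,889.13
Month 3: opening $1,889.13; interest $64.23 → $1,953.36; payment $1,529.44; balance $423.92
Month 4: opening $423.92; interest $14.41 → $438.33; payment $438.33; balance $0.00
Total paid: $5,176.10

$5,176.10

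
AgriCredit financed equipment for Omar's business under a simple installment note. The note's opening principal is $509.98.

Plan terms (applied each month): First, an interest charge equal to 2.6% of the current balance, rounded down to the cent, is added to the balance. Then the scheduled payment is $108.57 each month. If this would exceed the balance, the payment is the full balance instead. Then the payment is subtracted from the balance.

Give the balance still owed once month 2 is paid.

Month 1: $509.98 +$13.25 interest = $523.23; pay $108.57 → $414.66
Month 2: $414.66 +$10.78 interest = $425.44; pay $108.57 → $316.87

$316.87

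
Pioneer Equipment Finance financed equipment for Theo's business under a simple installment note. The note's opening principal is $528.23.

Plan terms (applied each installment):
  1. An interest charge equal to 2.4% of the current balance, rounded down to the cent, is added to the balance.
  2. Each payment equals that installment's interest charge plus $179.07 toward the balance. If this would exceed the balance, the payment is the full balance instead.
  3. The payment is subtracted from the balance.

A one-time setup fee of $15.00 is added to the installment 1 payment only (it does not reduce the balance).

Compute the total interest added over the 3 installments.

Installment 1: opening $528.23; interest $12.67 → $540.90; payment $191.74 (+ $15.00 fee); balance $349.16
Installment 2: opening $349.16; interest $8.37 → $357.53; payment $187.44; balance $170.09
Installment 3: opening $170.09; interest $4.08 → $174.17; payment $174.17; balance $0.00
Total interest: $12.67 + $8.37 + $4.08 = $25.12

$25.12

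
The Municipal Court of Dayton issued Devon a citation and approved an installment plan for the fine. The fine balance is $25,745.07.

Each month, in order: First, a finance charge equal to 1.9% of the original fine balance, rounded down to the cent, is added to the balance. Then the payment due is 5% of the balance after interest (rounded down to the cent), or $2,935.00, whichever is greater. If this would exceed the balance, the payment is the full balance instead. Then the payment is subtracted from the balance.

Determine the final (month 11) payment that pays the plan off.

Month 1: opening $25,745.07; interest $489.15 → $26,234.22; payment $2,935.00; balance $23,299.22
Month 2: opening $23,299.22; interest $489.15 → $23,788.37; payment $2,935.00; balance $20,853.37
Month 3: opening $20,853.37; interest $489.15 → $21,342.52; payment $2,935.00; balance $18,407.52
Month 4: opening $18,407.52; interest $489.15 → $18,896.67; payment $2,935.00; balance $15,961.67
Month 5: opening $15,961.67; interest $489.15 → $16,450.82; payment $2,935.00; balance $13,515.82
Month 6: opening $13,515.82; interest $489.15 → $14,004.97; payment $2,935.00; balance $11,069.97
Month 7: opening $11,069.97; interest $489.15 → $11,559.12; payment $2,935.00; balance $8,624.12
Month 8: opening $8,624.12; interest $489.15 → $9,113.27; payment $2,935.00; balance $6,178.27
Month 9: opening $6,178.27; interest $489.15 → $6,667.42; payment $2,935.00; balance $3,732.42
Month 10: opening $3,732.42; interest $489.15 → $4,221.57; payment $2,935.00; balance $1,286.57
Month 11: opening $1,286.57; interest $489.15 → $1,775.72; payment $1,775.72; balance $0.00

$1,775.72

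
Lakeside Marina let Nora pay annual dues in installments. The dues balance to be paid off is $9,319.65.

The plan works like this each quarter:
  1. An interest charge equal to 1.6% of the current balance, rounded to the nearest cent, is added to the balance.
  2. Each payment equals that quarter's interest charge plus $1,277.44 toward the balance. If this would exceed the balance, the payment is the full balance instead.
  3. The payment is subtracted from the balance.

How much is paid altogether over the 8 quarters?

Quarter 1: $9,319.65 +$149.11 interest = $9,468.76; pay $1,426.55 → $8,042.21
Quarter 2: $8,042.21 +$128.68 interest = $8,170.89; pay $1,406.12 → $6,764.77
Quarter 3: $6,764.77 +$108.24 interest = $6,873.01; pay $1,385.68 → $5,487.33
Quarter 4: $5,487.33 +$87.80 interest = $5,575.13; pay $1,365.24 → $4,209.89
Quarter 5: $4,209.89 +$67.36 interest = $4,277.25; pay $1,344.80 → $2,932.45
Quarter 6: $2,932.45 +$46.92 interest = $2,979.37; pay $1,324.36 → $1,655.01
Quarter 7: $1,655.01 +$26.48 interest = $1,681.49; pay $1,303.92 → $377.57
Quarter 8: $377.57 +$6.04 interest = $383.61; pay $383.61 → $0.00
Total paid: $9,940.28

$9,940.28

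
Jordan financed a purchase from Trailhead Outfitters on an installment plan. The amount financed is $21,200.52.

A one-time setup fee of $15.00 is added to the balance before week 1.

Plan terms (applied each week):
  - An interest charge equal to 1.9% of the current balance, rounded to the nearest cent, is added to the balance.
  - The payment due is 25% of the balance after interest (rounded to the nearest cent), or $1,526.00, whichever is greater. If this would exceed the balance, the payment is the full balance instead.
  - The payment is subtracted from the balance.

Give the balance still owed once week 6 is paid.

Week 1: $21,215.52 +$403.09 interest = $21,618.61; pay $5,404.65 → $16,213.96
Week 2: $16,213.96 +$308.07 interest = $16,522.03; pay $4,130.51 → $12,391.52
Week 3: $12,391.52 +$235.44 interest = $12,626.96; pay $3,156.74 → $9,470.22
Week 4: $9,470.22 +$179.93 interest = $9,650.15; pay $2,412.54 → $7,237.61
Week 5: $7,237.61 +$137.51 interest = $7,375.12; pay $1,843.78 → $5,531.34
Week 6: $5,531.34 +$105.10 interest = $5,636.44; pay $1,526.00 → $4,110.44

$4,110.44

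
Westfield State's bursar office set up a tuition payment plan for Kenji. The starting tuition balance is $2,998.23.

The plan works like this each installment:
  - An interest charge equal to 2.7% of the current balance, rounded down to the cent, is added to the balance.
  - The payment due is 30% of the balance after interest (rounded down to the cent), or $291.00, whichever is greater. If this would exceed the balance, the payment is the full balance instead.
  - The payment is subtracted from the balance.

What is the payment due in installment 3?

Installment 1: opening $2,998.23; interest $80.95 → $3,079.18; payment $923.75; balance $2,155.43
Installment 2: opening $2,155.43; interest $58.19 → $2,213.62; payment $664.08; balance $1,549.54
Installment 3: opening $1,549.54; interest $41.83 → $1,591.37; payment $477.41; balance $1,113.96

$477.41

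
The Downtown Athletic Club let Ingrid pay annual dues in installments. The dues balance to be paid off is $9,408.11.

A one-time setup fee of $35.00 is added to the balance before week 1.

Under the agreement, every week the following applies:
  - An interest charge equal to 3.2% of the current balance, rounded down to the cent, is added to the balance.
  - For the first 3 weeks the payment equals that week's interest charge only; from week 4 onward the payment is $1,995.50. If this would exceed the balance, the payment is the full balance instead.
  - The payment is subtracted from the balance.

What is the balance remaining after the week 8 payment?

$417.00

# | Opening | Interest | Payment | End bal
1 | $9,443.11 | $302.17 | $302.17 | $9,443.11
2 | $9,443.11 | $302.17 | $302.17 | $9,443.11
3 | $9,443.11 | $302.17 | $302.17 | $9,443.11
4 | $9,443.11 | $302.17 | $1,995.50 | $7,749.78
5 | $7,749.78 | $247.99 | $1,995.50 | $6,002.27
6 | $6,002.27 | $192.07 | $1,995.50 | $4,198.84
7 | $4,198.84 | $134.36 | $1,995.50 | $2,337.70
8 | $2,337.70 | $74.80 | $1,995.50 | $417.00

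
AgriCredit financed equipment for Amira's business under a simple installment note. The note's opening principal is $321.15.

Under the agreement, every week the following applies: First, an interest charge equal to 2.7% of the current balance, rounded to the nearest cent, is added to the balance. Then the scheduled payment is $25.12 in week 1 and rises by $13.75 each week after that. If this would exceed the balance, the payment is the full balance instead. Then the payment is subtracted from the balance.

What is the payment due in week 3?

$52.62

Week 1: $321.15 +$8.67 interest = $329.82; pay $25.12 → $304.70
Week 2: $304.70 +$8.23 interest = $312.93; pay $38.87 → $274.06
Week 3: $274.06 +$7.40 interest = $281.46; pay $52.62 → $228.84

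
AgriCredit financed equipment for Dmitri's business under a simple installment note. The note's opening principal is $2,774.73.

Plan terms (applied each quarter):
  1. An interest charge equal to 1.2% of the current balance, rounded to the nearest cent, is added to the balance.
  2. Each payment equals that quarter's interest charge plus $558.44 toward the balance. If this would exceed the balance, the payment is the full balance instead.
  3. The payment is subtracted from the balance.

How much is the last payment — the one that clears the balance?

$547.46

Quarter 1: $2,774.73 +$33.30 interest = $2,808.03; pay $591.74 → $2,216.29
Quarter 2: $2,216.29 +$26.60 interest = $2,242.89; pay $585.04 → $1,657.85
Quarter 3: $1,657.85 +$19.89 interest = $1,677.74; pay $578.33 → $1,099.41
Quarter 4: $1,099.41 +$13.19 interest = $1,112.60; pay $571.63 → $540.97
Quarter 5: $540.97 +$6.49 interest = $547.46; pay $547.46 → $0.00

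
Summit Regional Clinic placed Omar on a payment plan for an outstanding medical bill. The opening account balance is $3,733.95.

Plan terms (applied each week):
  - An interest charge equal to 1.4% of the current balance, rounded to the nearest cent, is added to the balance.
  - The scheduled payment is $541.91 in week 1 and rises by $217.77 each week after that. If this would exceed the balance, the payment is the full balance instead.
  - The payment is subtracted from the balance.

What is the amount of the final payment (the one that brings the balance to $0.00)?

Week 1: $3,733.95 +$52.28 interest = $3,786.23; pay $541.91 → $3,244.32
Week 2: $3,244.32 +$45.42 interest = $3,289.74; pay $759.68 → $2,530.06
Week 3: $2,530.06 +$35.42 interest = $2,565.48; pay $977.45 → $1,588.03
Week 4: $1,588.03 +$22.23 interest = $1,610.26; pay $1,195.22 → $415.04
Week 5: $415.04 +$5.81 interest = $420.85; pay $420.85 → $0.00

$420.85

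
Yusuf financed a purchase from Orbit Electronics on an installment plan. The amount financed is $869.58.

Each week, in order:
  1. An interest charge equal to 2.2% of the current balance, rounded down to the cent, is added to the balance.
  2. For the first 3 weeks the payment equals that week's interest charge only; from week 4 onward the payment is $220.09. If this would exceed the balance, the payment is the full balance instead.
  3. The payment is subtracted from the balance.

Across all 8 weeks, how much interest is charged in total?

# | Opening | Interest | Payment | End bal
1 | $869.58 | $19.13 | $19.13 | $869.58
2 | $869.58 | $19.13 | $19.13 | $869.58
3 | $869.58 | $19.13 | $19.13 | $869.58
4 | $869.58 | $19.13 | $220.09 | $668.62
5 | $668.62 | $14.70 | $220.09 | $463.23
6 | $463.23 | $10.19 | $220.09 | $253.33
7 | $253.33 | $5.57 | $220.09 | $38.81
8 | $38.81 | $0.85 | $39.66 | $0.00
Total interest: $19.13 + $19.13 + $19.13 + $19.13 + $14.70 + $10.19 + $5.57 + $0.85 = $107.83

$107.83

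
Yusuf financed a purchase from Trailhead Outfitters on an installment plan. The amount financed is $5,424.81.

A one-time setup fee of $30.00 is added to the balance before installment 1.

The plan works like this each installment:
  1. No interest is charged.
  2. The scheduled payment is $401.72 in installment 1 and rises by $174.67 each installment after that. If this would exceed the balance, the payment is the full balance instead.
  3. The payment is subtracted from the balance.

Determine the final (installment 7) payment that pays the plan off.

Installment 1: $5,454.81 − $401.72 → $5,053.09
Installment 2: $5,053.09 − $576.39 → $4,476.70
Installment 3: $4,476.70 − $751.06 → $3,725.64
Installment 4: $3,725.64 − $925.73 → $2,799.91
Installment 5: $2,799.91 − $1,100.40 → $1,699.51
Installment 6: $1,699.51 − $1,275.07 → $424.44
Installment 7: $424.44 − $424.44 → $0.00

$424.44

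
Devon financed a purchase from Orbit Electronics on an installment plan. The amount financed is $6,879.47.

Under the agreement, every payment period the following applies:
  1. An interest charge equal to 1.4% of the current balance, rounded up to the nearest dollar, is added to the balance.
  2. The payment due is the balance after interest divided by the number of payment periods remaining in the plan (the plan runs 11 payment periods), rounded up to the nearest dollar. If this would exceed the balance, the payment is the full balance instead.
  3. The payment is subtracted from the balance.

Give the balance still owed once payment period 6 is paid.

$3,398.47

Payment period 1: opening $6,879.47; interest $97.00 → $6,976.47; payment $635.00; balance $6,341.47
Payment period 2: opening $6,341.47; interest $89.00 → $6,430.47; payment $644.00; balance $5,786.47
Payment period 3: opening $5,786.47; interest $82.00 → $5,868.47; payment $653.00; balance $5,215.47
Payment period 4: opening $5,215.47; interest $74.00 → $5,289.47; payment $662.00; balance $4,627.47
Payment period 5: opening $4,627.47; interest $65.00 → $4,692.47; payment $671.00; balance $4,021.47
Payment period 6: opening $4,021.47; interest $57.00 → $4,078.47; payment $680.00; balance $3,398.47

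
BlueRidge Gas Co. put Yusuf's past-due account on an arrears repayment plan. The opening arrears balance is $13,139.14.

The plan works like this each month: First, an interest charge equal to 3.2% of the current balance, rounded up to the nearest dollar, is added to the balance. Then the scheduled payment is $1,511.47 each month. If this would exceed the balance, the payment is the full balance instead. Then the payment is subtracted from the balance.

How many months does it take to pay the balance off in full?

Month 1: opening $13,139.14; interest $421.00 → $13,560.14; payment $1,511.47; balance $12,048.67
Month 2: opening $12,048.67; interest $386.00 → $12,434.67; payment $1,511.47; balance $10,923.20
Month 3: opening $10,923.20; interest $350.00 → $11,273.20; payment $1,511.47; balance $9,761.73
Month 4: opening $9,761.73; interest $313.00 → $10,074.73; payment $1,511.47; balance $8,563.26
Month 5: opening $8,563.26; interest $275.00 → $8,838.26; payment $1,511.47; balance $7,326.79
Month 6: opening $7,326.79; interest $235.00 → $7,561.79; payment $1,511.47; balance $6,050.32
Month 7: opening $6,050.32; interest $194.00 → $6,244.32; payment $1,511.47; balance $4,732.85
Month 8: opening $4,732.85; interest $152.00 → $4,884.85; payment $1,511.47; balance $3,373.38
Month 9: opening $3,373.38; interest $108.00 → $3,481.38; payment $1,511.47; balance $1,969.91
Month 10: opening $1,969.91; interest $64.00 → $2,033.91; payment $1,511.47; balance $522.44
Month 11: opening $522.44; interest $17.00 → $539.44; payment $539.44; balance $0.00
Balance reaches $0.00 in month 11.

11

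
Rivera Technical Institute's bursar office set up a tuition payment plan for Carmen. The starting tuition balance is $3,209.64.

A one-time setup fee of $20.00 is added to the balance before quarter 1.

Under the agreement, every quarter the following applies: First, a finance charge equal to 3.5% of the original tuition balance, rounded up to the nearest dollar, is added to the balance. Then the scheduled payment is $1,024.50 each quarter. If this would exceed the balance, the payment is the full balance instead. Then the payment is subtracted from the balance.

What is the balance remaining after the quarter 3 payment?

# | Opening | Interest | Payment | End bal
1 | $3,229.64 | $113.00 | $1,024.50 | $2,318.14
2 | $2,318.14 | $113.00 | $1,024.50 | $1,406.64
3 | $1,406.64 | $113.00 | $1,024.50 | $495.14

$495.14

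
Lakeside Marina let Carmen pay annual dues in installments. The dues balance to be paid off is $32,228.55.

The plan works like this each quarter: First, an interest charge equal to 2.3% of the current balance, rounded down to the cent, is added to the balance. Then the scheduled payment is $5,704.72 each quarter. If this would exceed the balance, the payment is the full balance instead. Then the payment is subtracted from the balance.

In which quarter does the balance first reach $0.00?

Quarter 1: opening $32,228.55; interest $741.25 → $32,969.80; payment $5,704.72; balance $27,265.08
Quarter 2: opening $27,265.08; interest $627.09 → $27,892.17; payment $5,704.72; balance $22,187.45
Quarter 3: opening $22,187.45; interest $510.31 → $22,697.76; payment $5,704.72; balance $16,993.04
Quarter 4: opening $16,993.04; interest $390.83 → $17,383.87; payment $5,704.72; balance $11,679.15
Quarter 5: opening $11,679.15; interest $268.62 → $11,947.77; payment $5,704.72; balance $6,243.05
Quarter 6: opening $6,243.05; interest $143.59 → $6,386.64; payment $5,704.72; balance $681.92
Quarter 7: opening $681.92; interest $15.68 → $697.60; payment $697.60; balance $0.00
Balance reaches $0.00 in quarter 7.

7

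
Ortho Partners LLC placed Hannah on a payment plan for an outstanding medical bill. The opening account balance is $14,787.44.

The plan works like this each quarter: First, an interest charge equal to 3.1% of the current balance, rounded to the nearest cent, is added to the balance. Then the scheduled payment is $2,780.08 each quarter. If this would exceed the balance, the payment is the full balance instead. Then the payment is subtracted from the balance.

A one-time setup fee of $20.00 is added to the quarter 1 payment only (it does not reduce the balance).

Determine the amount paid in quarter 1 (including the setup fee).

$2,800.08

# | Opening | Interest | Payment | Fee | End bal
1 | $14,787.44 | $458.41 | $2,780.08 | $20.00 | $12,465.77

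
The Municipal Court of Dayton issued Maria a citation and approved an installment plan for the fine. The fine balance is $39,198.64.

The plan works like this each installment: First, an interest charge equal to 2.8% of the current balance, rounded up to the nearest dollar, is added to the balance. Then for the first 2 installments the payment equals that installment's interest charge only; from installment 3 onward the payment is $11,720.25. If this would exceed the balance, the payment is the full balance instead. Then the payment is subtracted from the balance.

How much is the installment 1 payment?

# | Opening | Interest | Payment | End bal
1 | $39,198.64 | $1,098.00 | $1,098.00 | $39,198.64

$1,098.00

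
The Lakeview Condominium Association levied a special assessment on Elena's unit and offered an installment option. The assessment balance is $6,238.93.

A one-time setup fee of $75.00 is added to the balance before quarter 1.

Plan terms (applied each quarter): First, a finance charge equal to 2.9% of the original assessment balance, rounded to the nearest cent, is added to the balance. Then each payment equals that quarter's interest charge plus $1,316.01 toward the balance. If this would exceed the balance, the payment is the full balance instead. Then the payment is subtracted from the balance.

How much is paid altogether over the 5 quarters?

Quarter 1: opening $6,313.93; interest $180.93 → $6,494.86; payment $1,496.94; balance $4,997.92
Quarter 2: opening $4,997.92; interest $180.93 → $5,178.85; payment $1,496.94; balance $3,681.91
Quarter 3: opening $3,681.91; interest $180.93 → $3,862.84; payment $1,496.94; balance $2,365.90
Quarter 4: opening $2,365.90; interest $180.93 → $2,546.83; payment $1,496.94; balance $1,049.89
Quarter 5: opening $1,049.89; interest $180.93 → $1,230.82; payment $1,230.82; balance $0.00
Total paid: $7,218.58

$7,218.58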